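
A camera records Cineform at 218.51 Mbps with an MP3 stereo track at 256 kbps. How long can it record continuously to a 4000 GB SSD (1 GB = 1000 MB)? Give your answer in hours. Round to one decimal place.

Audio: 256 kbps = 0.256 Mbps.
Total bitrate: 218.51 + 0.256 = 218.766 Mbps.
Capacity: 4000 GB = 32,000,000 Mb.
Recording time: 32,000,000 / 218.766 = 146,275 s ≈ 40.6 hours.

40.6 hours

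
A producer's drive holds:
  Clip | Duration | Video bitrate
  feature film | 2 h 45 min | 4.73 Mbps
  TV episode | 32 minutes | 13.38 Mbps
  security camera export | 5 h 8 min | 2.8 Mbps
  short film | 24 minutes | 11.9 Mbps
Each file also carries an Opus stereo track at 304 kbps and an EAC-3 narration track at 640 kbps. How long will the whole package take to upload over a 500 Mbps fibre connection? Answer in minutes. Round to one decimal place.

Audio total: 304 + 640 = 944 kbps = 0.944 Mbps.
feature film: 5.674 Mbps × 9900 s = 56172.6 Mb
TV episode: 14.324 Mbps × 1920 s = 27502.1 Mb
security camera export: 3.744 Mbps × 18480 s = 69189.1 Mb
short film: 12.844 Mbps × 1440 s = 18495.4 Mb
Total: 171359.2 Mb = 21419.9 MB.
At 500 Mbps: 171359.2 / 500 = 343 s ≈ 5.71 minutes.

5.7 minutes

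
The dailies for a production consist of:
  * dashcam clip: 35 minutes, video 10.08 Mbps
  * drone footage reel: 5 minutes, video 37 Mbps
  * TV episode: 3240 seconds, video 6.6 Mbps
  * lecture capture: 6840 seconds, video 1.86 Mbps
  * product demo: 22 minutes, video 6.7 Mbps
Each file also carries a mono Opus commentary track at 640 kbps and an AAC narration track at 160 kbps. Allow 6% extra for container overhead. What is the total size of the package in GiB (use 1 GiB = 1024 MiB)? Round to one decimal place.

Audio total: 640 + 160 = 800 kbps = 0.800 Mbps.
dashcam clip: 10.880 Mbps × 2100 s × 1.06 = 24218.9 Mb
drone footage reel: 37.800 Mbps × 300 s × 1.06 = 12020.4 Mb
TV episode: 7.400 Mbps × 3240 s × 1.06 = 25414.6 Mb
lecture capture: 2.660 Mbps × 6840 s × 1.06 = 19286.1 Mb
product demo: 7.500 Mbps × 1320 s × 1.06 = 10494.0 Mb
Total: 91433.9 Mb = 11429.2 MB.
= 10.64 GiB.

10.6 GiB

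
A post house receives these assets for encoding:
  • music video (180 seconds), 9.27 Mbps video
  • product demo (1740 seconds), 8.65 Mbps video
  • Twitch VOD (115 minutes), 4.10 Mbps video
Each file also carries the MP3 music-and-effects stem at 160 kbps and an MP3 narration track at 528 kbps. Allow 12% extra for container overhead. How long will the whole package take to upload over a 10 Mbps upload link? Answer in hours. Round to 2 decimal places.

Audio total: 160 + 528 = 688 kbps = 0.688 Mbps.
music video: 9.958 Mbps × 180 s × 1.12 = 2007.5 Mb
product demo: 9.338 Mbps × 1740 s × 1.12 = 18197.9 Mb
Twitch VOD: 4.788 Mbps × 6900 s × 1.12 = 37001.7 Mb
Total: 57207.1 Mb = 7150.9 MB.
At 10 Mbps: 57207.1 / 10 = 5721 s ≈ 1.59 hours.

1.59 hours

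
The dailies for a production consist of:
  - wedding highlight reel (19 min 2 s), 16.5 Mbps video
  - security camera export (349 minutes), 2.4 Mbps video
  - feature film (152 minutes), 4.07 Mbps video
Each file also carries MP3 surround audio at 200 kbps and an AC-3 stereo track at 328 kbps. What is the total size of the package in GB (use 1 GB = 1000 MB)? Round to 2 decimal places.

15.34 GB

Audio total: 200 + 328 = 528 kbps = 0.528 Mbps.
wedding highlight reel: 17.028 Mbps × 1142 s = 19446.0 Mb
security camera export: 2.928 Mbps × 20940 s = 61312.3 Mb
feature film: 4.598 Mbps × 9120 s = 41933.8 Mb
Total: 122692.1 Mb = 15336.5 MB.
= 15.34 GB.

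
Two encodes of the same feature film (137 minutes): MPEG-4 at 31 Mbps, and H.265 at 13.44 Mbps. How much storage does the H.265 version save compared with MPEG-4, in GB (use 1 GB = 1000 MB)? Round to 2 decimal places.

137 min = 8220 s
MPEG-4: 31.000 Mbps × 8220 s = 254820.0 Mb = 31.852 GB.
H.265: 13.440 Mbps × 8220 s = 110476.8 Mb = 13.810 GB.
Saving: 31.852 − 13.810 = 18.043 GB.

18.04 GB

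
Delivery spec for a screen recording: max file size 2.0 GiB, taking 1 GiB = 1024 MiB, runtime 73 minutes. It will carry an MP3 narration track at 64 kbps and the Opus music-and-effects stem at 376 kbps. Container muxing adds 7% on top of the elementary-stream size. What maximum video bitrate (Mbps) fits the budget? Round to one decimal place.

Budget: 2.0 GiB = 17179.9 Mb.
Stream payload after overhead: 17179.9 / 1.07 = 16056.0 Mb.
73 min = 4380 s
Total bitrate budget: 16056.0 Mb / 4380 s = 3.666 Mbps.
Audio total: 64 + 376 = 440 kbps = 0.440 Mbps.
Video: 3.666 − 0.440 = 3.226 Mbps.

3.2 Mbps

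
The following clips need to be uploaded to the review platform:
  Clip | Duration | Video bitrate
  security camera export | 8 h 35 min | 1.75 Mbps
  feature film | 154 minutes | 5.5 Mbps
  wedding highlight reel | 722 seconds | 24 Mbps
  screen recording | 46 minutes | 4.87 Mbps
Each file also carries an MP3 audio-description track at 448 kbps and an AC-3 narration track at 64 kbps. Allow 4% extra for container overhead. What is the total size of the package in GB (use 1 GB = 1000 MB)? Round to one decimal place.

20.5 GB

Audio total: 448 + 64 = 512 kbps = 0.512 Mbps.
security camera export: 2.262 Mbps × 30900 s × 1.04 = 72691.6 Mb
feature film: 6.012 Mbps × 9240 s × 1.04 = 57772.9 Mb
wedding highlight reel: 24.512 Mbps × 722 s × 1.04 = 18405.6 Mb
screen recording: 5.382 Mbps × 2760 s × 1.04 = 15448.5 Mb
Total: 164318.6 Mb = 20539.8 MB.
= 20.54 GB.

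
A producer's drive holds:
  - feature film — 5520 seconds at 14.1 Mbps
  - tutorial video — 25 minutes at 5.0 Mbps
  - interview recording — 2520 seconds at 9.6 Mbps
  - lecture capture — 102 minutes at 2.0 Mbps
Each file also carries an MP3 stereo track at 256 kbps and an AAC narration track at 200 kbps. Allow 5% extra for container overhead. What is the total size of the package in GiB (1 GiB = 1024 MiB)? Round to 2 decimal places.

Audio total: 256 + 200 = 456 kbps = 0.456 Mbps.
feature film: 14.556 Mbps × 5520 s × 1.05 = 84366.6 Mb
tutorial video: 5.456 Mbps × 1500 s × 1.05 = 8593.2 Mb
interview recording: 10.056 Mbps × 2520 s × 1.05 = 26608.2 Mb
lecture capture: 2.456 Mbps × 6120 s × 1.05 = 15782.3 Mb
Total: 135350.2 Mb = 16918.8 MB.
= 15.76 GiB.

15.76 GiB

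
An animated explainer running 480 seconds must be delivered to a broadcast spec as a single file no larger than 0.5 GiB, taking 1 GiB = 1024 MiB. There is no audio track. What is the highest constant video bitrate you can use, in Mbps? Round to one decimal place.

8.9 Mbps

Budget: 0.5 GiB = 4295.0 Mb.
Total bitrate budget: 4295.0 Mb / 480 s = 8.948 Mbps.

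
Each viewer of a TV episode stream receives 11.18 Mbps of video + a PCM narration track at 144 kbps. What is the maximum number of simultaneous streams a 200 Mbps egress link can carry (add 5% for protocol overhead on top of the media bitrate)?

16

Audio: 144 kbps = 0.144 Mbps.
Per-viewer media rate: 11.324 Mbps.
On the wire with 5% overhead: 11.890 Mbps.
200 Mbps = 200.0 Mbps; 200.0 / 11.890 = 16.82 → 16 viewers.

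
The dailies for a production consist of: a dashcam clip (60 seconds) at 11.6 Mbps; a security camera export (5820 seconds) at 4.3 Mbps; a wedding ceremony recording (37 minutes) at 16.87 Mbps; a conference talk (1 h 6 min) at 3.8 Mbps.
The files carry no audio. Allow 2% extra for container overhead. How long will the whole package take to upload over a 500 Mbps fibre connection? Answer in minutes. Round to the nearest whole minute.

dashcam clip: 11.600 Mbps × 60 s × 1.02 = 709.9 Mb
security camera export: 4.300 Mbps × 5820 s × 1.02 = 25526.5 Mb
wedding ceremony recording: 16.870 Mbps × 2220 s × 1.02 = 38200.4 Mb
conference talk: 3.800 Mbps × 3960 s × 1.02 = 15349.0 Mb
Total: 79785.8 Mb = 9973.2 MB.
At 500 Mbps: 79785.8 / 500 = 160 s ≈ 2.66 minutes.

3 minutes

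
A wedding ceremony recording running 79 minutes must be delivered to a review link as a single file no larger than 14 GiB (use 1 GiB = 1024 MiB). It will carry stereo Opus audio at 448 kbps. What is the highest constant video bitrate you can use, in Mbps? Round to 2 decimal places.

24.92 Mbps

Budget: 14 GiB = 120259.1 Mb.
79 min = 4740 s
Total bitrate budget: 120259.1 Mb / 4740 s = 25.371 Mbps.
Audio: 448 kbps = 0.448 Mbps.
Video: 25.371 − 0.448 = 24.923 Mbps.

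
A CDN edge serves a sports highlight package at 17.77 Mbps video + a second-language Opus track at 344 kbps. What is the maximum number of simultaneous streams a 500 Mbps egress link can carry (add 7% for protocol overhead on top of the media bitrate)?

Audio: 344 kbps = 0.344 Mbps.
Per-viewer media rate: 18.114 Mbps.
On the wire with 7% overhead: 19.382 Mbps.
500 Mbps = 500.0 Mbps; 500.0 / 19.382 = 25.80 → 25 viewers.

25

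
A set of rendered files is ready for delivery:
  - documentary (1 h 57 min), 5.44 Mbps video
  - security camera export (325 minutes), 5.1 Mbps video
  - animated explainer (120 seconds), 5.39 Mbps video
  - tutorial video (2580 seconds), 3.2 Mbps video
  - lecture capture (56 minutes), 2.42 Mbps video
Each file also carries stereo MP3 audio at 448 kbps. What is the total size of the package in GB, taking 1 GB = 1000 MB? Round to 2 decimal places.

21.16 GB

Audio: 448 kbps = 0.448 Mbps.
documentary: 5.888 Mbps × 7020 s = 41333.8 Mb
security camera export: 5.548 Mbps × 19500 s = 108186.0 Mb
animated explainer: 5.838 Mbps × 120 s = 700.6 Mb
tutorial video: 3.648 Mbps × 2580 s = 9411.8 Mb
lecture capture: 2.868 Mbps × 3360 s = 9636.5 Mb
Total: 169268.6 Mb = 21158.6 MB.
= 21.16 GB.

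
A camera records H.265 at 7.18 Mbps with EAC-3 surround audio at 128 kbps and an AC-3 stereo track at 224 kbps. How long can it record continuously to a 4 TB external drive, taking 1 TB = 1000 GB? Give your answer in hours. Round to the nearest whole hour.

1180 hours

Audio total: 128 + 224 = 352 kbps = 0.352 Mbps.
Total bitrate: 7.18 + 0.352 = 7.532 Mbps.
Capacity: 4 TB = 32,000,000 Mb.
Recording time: 32,000,000 / 7.532 = 4,248,540 s ≈ 1,180 hours.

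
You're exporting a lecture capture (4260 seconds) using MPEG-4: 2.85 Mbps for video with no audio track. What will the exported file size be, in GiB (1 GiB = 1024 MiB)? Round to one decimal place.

Total bitrate: 2.85 Mbps.
Stream data: 2.850 Mbps × 4260 s = 12141.0 Mb.
12,141 Mb = 1,517,625,000 bytes ÷ 1,073,741,824 = 1.413 GiB.

1.4 GiB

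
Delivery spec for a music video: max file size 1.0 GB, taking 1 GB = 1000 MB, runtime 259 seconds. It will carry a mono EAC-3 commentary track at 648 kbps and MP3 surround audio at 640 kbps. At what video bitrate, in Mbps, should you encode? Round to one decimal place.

29.6 Mbps

Budget: 1.0 GB = 8000.0 Mb.
Total bitrate budget: 8000.0 Mb / 259 s = 30.888 Mbps.
Audio total: 648 + 640 = 1288 kbps = 1.288 Mbps.
Video: 30.888 − 1.288 = 29.600 Mbps.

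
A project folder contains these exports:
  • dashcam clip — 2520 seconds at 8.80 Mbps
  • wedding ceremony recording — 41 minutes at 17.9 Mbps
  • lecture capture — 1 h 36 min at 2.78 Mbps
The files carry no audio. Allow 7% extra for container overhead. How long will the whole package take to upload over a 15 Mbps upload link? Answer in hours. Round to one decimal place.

1.6 hours

dashcam clip: 8.800 Mbps × 2520 s × 1.07 = 23728.3 Mb
wedding ceremony recording: 17.900 Mbps × 2460 s × 1.07 = 47116.4 Mb
lecture capture: 2.780 Mbps × 5760 s × 1.07 = 17133.7 Mb
Total: 87978.4 Mb = 10997.3 MB.
At 15 Mbps: 87978.4 / 15 = 5865 s ≈ 1.63 hours.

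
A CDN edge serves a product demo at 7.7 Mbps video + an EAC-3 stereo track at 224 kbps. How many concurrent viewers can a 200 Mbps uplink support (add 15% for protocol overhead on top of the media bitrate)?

21

Audio: 224 kbps = 0.224 Mbps.
Per-viewer media rate: 7.924 Mbps.
On the wire with 15% overhead: 9.113 Mbps.
200 Mbps = 200.0 Mbps; 200.0 / 9.113 = 21.95 → 21 viewers.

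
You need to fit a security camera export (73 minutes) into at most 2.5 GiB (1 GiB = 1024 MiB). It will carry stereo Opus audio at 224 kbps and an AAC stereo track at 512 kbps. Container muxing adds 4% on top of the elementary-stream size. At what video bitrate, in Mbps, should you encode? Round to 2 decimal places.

Budget: 2.5 GiB = 21474.8 Mb.
Stream payload after overhead: 21474.8 / 1.04 = 20648.9 Mb.
73 min = 4380 s
Total bitrate budget: 20648.9 Mb / 4380 s = 4.714 Mbps.
Audio total: 224 + 512 = 736 kbps = 0.736 Mbps.
Video: 4.714 − 0.736 = 3.978 Mbps.

3.98 Mbps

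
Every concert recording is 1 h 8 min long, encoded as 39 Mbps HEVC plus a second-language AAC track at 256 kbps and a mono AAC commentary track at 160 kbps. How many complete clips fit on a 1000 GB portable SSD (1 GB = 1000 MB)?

1 h 8 min = 68 min = 4080 s
Audio total: 256 + 160 = 416 kbps = 0.416 Mbps.
Total bitrate: 39.416 Mbps.
Per item: 39.416 Mbps × 4080 s = 160,817 Mb = 20,102 MB.
Capacity: 1000 GB = 8,000,000 Mb; 49.75 items → 49 complete.

49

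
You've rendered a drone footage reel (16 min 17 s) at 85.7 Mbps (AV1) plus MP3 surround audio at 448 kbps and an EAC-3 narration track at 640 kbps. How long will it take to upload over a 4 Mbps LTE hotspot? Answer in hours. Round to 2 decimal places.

16 min 17 s = 977 s
Audio total: 448 + 640 = 1088 kbps = 1.088 Mbps.
Total bitrate: 86.788 Mbps.
File: 86.788 Mbps × 977 s = 84791.9 Mb.
At 4 Mbps: 84791.9 / 4 = 21198.0 s ≈ 5.89 hours.

5.89 hours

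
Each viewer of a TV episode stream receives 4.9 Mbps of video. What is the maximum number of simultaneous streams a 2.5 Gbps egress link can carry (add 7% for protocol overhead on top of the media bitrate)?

476

On the wire with 7% overhead: 5.243 Mbps.
2.5 Gbps = 2,500 Mbps; 2,500 / 5.243 = 476.83 → 476 viewers.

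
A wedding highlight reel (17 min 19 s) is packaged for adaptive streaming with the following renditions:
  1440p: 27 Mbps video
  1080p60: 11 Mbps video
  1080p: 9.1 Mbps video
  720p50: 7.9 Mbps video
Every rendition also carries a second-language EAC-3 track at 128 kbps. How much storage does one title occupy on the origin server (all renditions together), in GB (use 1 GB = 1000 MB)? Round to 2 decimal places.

7.21 GB

17 min 19 s = 1039 s
Audio: 128 kbps = 0.128 Mbps.
Sum of rendition bitrates: (27+0.128) + (11+0.128) + (9.1+0.128) + (7.9+0.128) = 55.512 Mbps.
× 1039 s = 57,677 Mb = 7,210 MB = 7.210 GB.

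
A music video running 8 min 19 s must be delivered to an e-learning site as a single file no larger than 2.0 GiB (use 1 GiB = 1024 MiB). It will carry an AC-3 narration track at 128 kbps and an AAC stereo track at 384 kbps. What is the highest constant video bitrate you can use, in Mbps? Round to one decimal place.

Budget: 2.0 GiB = 17179.9 Mb.
8 min 19 s = 499 s
Total bitrate budget: 17179.9 Mb / 499 s = 34.429 Mbps.
Audio total: 128 + 384 = 512 kbps = 0.512 Mbps.
Video: 34.429 − 0.512 = 33.917 Mbps.

33.9 Mbps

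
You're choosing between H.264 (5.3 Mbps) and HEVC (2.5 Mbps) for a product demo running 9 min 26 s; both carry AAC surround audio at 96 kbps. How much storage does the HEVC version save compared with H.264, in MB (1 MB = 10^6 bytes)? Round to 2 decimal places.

198.10 MB

9 min 26 s = 566 s
Audio: 96 kbps = 0.096 Mbps.
H.264: 5.396 Mbps × 566 s = 3054.1 Mb = 381.767 MB.
HEVC: 2.596 Mbps × 566 s = 1469.3 Mb = 183.667 MB.
Saving: 381.767 − 183.667 = 198.100 MB.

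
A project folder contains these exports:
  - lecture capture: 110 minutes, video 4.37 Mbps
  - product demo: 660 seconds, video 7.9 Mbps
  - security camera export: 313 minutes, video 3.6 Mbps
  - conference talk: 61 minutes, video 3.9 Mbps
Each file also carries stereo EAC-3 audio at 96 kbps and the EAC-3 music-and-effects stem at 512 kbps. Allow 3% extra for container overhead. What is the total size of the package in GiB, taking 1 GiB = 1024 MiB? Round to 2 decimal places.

Audio total: 96 + 512 = 608 kbps = 0.608 Mbps.
lecture capture: 4.978 Mbps × 6600 s × 1.03 = 33840.4 Mb
product demo: 8.508 Mbps × 660 s × 1.03 = 5783.7 Mb
security camera export: 4.208 Mbps × 18780 s × 1.03 = 81397.0 Mb
conference talk: 4.508 Mbps × 3660 s × 1.03 = 16994.3 Mb
Total: 138015.5 Mb = 17251.9 MB.
= 16.07 GiB.

16.07 GiB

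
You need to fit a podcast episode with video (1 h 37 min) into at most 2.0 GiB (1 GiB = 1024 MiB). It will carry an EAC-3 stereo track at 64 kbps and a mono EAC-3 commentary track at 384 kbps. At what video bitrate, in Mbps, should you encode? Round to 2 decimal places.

2.50 Mbps

Budget: 2.0 GiB = 17179.9 Mb.
1 h 37 min = 97 min = 5820 s
Total bitrate budget: 17179.9 Mb / 5820 s = 2.952 Mbps.
Audio total: 64 + 384 = 448 kbps = 0.448 Mbps.
Video: 2.952 − 0.448 = 2.504 Mbps.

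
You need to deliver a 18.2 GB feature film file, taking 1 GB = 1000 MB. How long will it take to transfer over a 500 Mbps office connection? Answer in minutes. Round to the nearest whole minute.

5 minutes

File: 18.2 GB = 145600.0 Mb.
At 500 Mbps: 145600.0 / 500 = 291.2 s ≈ 4.85 minutes.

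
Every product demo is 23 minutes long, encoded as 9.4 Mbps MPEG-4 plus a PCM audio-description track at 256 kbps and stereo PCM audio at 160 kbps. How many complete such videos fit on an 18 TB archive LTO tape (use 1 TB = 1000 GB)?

23 min = 1380 s
Audio total: 256 + 160 = 416 kbps = 0.416 Mbps.
Total bitrate: 9.816 Mbps.
Per item: 9.816 Mbps × 1380 s = 13,546 Mb = 1,693 MB.
Capacity: 18 TB = 144,000,000 Mb; 10630.38 items → 10630 complete.

10630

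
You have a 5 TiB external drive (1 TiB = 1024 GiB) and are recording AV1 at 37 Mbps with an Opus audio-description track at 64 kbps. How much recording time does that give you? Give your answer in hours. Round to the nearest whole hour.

Audio: 64 kbps = 0.064 Mbps.
Total bitrate: 37 + 0.064 = 37.064 Mbps.
Capacity: 5 TiB = 43,980,465 Mb.
Recording time: 43,980,465 / 37.064 = 1,186,609 s ≈ 330 hours.

330 hours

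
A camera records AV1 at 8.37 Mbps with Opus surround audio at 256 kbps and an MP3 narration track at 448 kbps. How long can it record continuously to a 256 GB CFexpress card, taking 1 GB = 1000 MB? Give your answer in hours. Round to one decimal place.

Audio total: 256 + 448 = 704 kbps = 0.704 Mbps.
Total bitrate: 8.37 + 0.704 = 9.074 Mbps.
Capacity: 256 GB = 2,048,000 Mb.
Recording time: 2,048,000 / 9.074 = 225,700 s ≈ 62.7 hours.

62.7 hours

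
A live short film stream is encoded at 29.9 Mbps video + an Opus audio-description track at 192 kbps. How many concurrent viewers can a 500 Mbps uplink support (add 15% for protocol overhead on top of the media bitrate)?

Audio: 192 kbps = 0.192 Mbps.
Per-viewer media rate: 30.092 Mbps.
On the wire with 15% overhead: 34.606 Mbps.
500 Mbps = 500.0 Mbps; 500.0 / 34.606 = 14.45 → 14 viewers.

14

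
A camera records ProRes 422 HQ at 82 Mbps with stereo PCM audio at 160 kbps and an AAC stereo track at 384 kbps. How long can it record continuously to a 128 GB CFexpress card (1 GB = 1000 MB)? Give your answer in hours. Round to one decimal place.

Audio total: 160 + 384 = 544 kbps = 0.544 Mbps.
Total bitrate: 82 + 0.544 = 82.544 Mbps.
Capacity: 128 GB = 1,024,000 Mb.
Recording time: 1,024,000 / 82.544 = 12,406 s ≈ 3.45 hours.

3.4 hours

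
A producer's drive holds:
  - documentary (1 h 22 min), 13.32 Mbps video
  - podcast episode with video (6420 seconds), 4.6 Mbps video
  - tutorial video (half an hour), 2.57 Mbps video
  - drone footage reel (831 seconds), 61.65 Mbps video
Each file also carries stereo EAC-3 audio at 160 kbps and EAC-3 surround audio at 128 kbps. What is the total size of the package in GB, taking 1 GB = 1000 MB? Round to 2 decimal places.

19.37 GB

Audio total: 160 + 128 = 288 kbps = 0.288 Mbps.
documentary: 13.608 Mbps × 4920 s = 66951.4 Mb
podcast episode with video: 4.888 Mbps × 6420 s = 31381.0 Mb
tutorial video: 2.858 Mbps × 1800 s = 5144.4 Mb
drone footage reel: 61.938 Mbps × 831 s = 51470.5 Mb
Total: 154947.2 Mb = 19368.4 MB.
= 19.37 GB.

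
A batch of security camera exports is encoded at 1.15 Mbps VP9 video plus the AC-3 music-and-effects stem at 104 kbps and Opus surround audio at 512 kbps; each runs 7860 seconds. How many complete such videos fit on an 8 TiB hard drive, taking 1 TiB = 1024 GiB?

Audio total: 104 + 512 = 616 kbps = 0.616 Mbps.
Total bitrate: 1.766 Mbps.
Per item: 1.766 Mbps × 7860 s = 13,881 Mb = 1,735 MB.
Capacity: 8 TiB = 70,368,744 Mb; 5069.52 items → 5069 complete.

5069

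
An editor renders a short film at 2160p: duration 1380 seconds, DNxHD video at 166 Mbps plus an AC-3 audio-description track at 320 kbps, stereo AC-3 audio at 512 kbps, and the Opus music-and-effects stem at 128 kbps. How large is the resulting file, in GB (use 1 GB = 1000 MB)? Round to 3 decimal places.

Audio total: 320 + 512 + 128 = 960 kbps = 0.960 Mbps.
Total bitrate: 166 + 0.960 = 166.960 Mbps.
Stream data: 166.960 Mbps × 1380 s = 230404.8 Mb.
230,405 Mb ÷ 8 = 28,801 MB → 28.80 GB.

28.801 GB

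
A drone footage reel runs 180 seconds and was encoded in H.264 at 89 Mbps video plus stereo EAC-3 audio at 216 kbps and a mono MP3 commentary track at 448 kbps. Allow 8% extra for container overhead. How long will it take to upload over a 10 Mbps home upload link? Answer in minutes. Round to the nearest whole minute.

Audio total: 216 + 448 = 664 kbps = 0.664 Mbps.
Total bitrate: 89.664 Mbps.
File: 89.664 Mbps × 180 s = 16139.5 Mb.
With 8% container overhead: ×1.08. → 17430.7 Mb.
At 10 Mbps: 17430.7 / 10 = 1743.1 s ≈ 29.1 minutes.

29 minutes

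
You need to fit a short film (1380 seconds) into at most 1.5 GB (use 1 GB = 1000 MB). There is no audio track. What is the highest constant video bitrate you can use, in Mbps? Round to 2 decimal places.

8.70 Mbps

Budget: 1.5 GB = 12000.0 Mb.
Total bitrate budget: 12000.0 Mb / 1380 s = 8.696 Mbps.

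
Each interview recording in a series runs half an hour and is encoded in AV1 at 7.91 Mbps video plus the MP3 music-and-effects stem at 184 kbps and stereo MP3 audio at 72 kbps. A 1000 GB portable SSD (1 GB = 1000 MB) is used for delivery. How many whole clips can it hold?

544

30 min = 1800 s
Audio total: 184 + 72 = 256 kbps = 0.256 Mbps.
Total bitrate: 8.166 Mbps.
Per item: 8.166 Mbps × 1800 s = 14,699 Mb = 1,837 MB.
Capacity: 1000 GB = 8,000,000 Mb; 544.26 items → 544 complete.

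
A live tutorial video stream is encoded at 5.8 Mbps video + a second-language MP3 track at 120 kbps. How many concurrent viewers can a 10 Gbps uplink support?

1689

Audio: 120 kbps = 0.120 Mbps.
Per-viewer media rate: 5.920 Mbps.
10 Gbps = 10,000 Mbps; 10,000 / 5.920 = 1689.19 → 1689 viewers.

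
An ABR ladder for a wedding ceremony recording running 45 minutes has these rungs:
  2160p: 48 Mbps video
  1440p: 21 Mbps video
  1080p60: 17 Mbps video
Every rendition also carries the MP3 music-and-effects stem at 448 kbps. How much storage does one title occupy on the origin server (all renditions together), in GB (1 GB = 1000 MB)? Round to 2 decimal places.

45 min = 2700 s
Audio: 448 kbps = 0.448 Mbps.
Sum of rendition bitrates: (48+0.448) + (21+0.448) + (17+0.448) = 87.344 Mbps.
× 2700 s = 235,829 Mb = 29,479 MB = 29.48 GB.

29.48 GB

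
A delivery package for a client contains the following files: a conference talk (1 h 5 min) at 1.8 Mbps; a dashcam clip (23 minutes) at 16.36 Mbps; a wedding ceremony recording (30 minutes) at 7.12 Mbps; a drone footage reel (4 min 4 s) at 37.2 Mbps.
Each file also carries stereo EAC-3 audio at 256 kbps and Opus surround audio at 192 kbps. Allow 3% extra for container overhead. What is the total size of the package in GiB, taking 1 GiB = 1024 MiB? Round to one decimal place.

Audio total: 256 + 192 = 448 kbps = 0.448 Mbps.
conference talk: 2.248 Mbps × 3900 s × 1.03 = 9030.2 Mb
dashcam clip: 16.808 Mbps × 1380 s × 1.03 = 23890.9 Mb
wedding ceremony recording: 7.568 Mbps × 1800 s × 1.03 = 14031.1 Mb
drone footage reel: 37.648 Mbps × 244 s × 1.03 = 9461.7 Mb
Total: 56413.9 Mb = 7051.7 MB.
= 6.567 GiB.

6.6 GiB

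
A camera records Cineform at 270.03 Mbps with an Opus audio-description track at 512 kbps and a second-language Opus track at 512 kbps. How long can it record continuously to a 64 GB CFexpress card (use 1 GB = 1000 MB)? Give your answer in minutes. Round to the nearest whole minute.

31 minutes

Audio total: 512 + 512 = 1024 kbps = 1.024 Mbps.
Total bitrate: 270.03 + 1.024 = 271.054 Mbps.
Capacity: 64 GB = 512,000 Mb.
Recording time: 512,000 / 271.054 = 1,889 s ≈ 31.5 minutes.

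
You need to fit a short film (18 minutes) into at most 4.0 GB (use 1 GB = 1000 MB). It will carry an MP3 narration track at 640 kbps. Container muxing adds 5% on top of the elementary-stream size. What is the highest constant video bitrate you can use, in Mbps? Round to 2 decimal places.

27.58 Mbps

Budget: 4.0 GB = 32000.0 Mb.
Stream payload after overhead: 32000.0 / 1.05 = 30476.2 Mb.
18 min = 1080 s
Total bitrate budget: 30476.2 Mb / 1080 s = 28.219 Mbps.
Audio: 640 kbps = 0.640 Mbps.
Video: 28.219 − 0.640 = 27.579 Mbps.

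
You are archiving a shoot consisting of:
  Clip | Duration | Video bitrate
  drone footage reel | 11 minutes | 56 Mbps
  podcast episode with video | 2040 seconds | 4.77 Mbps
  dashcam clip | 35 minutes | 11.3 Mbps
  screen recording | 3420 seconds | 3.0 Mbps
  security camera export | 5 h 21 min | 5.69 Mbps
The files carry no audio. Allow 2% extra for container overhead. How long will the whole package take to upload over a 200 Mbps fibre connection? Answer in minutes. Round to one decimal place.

16.2 minutes

drone footage reel: 56.000 Mbps × 660 s × 1.02 = 37699.2 Mb
podcast episode with video: 4.770 Mbps × 2040 s × 1.02 = 9925.4 Mb
dashcam clip: 11.300 Mbps × 2100 s × 1.02 = 24204.6 Mb
screen recording: 3.000 Mbps × 3420 s × 1.02 = 10465.2 Mb
security camera export: 5.690 Mbps × 19260 s × 1.02 = 111781.2 Mb
Total: 194075.6 Mb = 24259.5 MB.
At 200 Mbps: 194075.6 / 200 = 970 s ≈ 16.2 minutes.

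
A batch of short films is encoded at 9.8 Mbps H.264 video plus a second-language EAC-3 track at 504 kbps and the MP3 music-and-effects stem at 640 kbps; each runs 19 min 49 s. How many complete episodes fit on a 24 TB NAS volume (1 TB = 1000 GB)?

14755

19 min 49 s = 1189 s
Audio total: 504 + 640 = 1144 kbps = 1.144 Mbps.
Total bitrate: 10.944 Mbps.
Per item: 10.944 Mbps × 1189 s = 13,012 Mb = 1,627 MB.
Capacity: 24 TB = 192,000,000 Mb; 14755.14 items → 14755 complete.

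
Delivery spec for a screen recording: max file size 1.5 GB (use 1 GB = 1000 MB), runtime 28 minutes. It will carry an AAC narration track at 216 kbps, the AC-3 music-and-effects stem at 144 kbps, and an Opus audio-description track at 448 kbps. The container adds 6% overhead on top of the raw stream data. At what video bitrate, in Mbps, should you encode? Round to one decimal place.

Budget: 1.5 GB = 12000.0 Mb.
Stream payload after overhead: 12000.0 / 1.06 = 11320.8 Mb.
28 min = 1680 s
Total bitrate budget: 11320.8 Mb / 1680 s = 6.739 Mbps.
Audio total: 216 + 144 + 448 = 808 kbps = 0.808 Mbps.
Video: 6.739 − 0.808 = 5.931 Mbps.

5.9 Mbps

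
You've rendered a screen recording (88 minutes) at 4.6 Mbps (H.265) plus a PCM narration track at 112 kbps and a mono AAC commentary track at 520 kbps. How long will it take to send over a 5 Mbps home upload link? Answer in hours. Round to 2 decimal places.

88 min = 5280 s
Audio total: 112 + 520 = 632 kbps = 0.632 Mbps.
Total bitrate: 5.232 Mbps.
File: 5.232 Mbps × 5280 s = 27625.0 Mb.
At 5 Mbps: 27625.0 / 5 = 5525.0 s ≈ 1.53 hours.

1.53 hours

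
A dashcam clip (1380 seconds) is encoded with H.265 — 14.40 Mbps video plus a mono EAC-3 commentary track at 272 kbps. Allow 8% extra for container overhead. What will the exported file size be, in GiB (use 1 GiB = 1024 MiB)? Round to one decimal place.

Audio: 272 kbps = 0.272 Mbps.
Total bitrate: 14.40 + 0.272 = 14.672 Mbps.
Stream data: 14.672 Mbps × 1380 s = 20247.4 Mb.
With 8% container overhead: ×1.08.
21,867 Mb = 2,733,393,600 bytes ÷ 1,073,741,824 = 2.546 GiB.

2.5 GiB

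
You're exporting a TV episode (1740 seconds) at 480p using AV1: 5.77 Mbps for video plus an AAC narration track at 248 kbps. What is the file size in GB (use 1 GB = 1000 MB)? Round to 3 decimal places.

1.309 GB

Audio: 248 kbps = 0.248 Mbps.
Total bitrate: 5.77 + 0.248 = 6.018 Mbps.
Stream data: 6.018 Mbps × 1740 s = 10471.3 Mb.
10,471 Mb ÷ 8 = 1,309 MB → 1.309 GB.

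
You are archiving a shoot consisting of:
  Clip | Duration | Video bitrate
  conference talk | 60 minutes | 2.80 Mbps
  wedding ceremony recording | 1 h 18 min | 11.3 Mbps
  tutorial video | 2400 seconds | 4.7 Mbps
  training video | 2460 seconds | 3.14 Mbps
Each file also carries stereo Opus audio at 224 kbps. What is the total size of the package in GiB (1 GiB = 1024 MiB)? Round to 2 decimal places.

9.89 GiB

Audio: 224 kbps = 0.224 Mbps.
conference talk: 3.024 Mbps × 3600 s = 10886.4 Mb
wedding ceremony recording: 11.524 Mbps × 4680 s = 53932.3 Mb
tutorial video: 4.924 Mbps × 2400 s = 11817.6 Mb
training video: 3.364 Mbps × 2460 s = 8275.4 Mb
Total: 84911.8 Mb = 10614.0 MB.
= 9.885 GiB.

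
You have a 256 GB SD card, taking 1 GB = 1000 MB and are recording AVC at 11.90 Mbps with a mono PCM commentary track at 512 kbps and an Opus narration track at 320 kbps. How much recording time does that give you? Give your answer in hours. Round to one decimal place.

Audio total: 512 + 320 = 832 kbps = 0.832 Mbps.
Total bitrate: 11.90 + 0.832 = 12.732 Mbps.
Capacity: 256 GB = 2,048,000 Mb.
Recording time: 2,048,000 / 12.732 = 160,855 s ≈ 44.7 hours.

44.7 hours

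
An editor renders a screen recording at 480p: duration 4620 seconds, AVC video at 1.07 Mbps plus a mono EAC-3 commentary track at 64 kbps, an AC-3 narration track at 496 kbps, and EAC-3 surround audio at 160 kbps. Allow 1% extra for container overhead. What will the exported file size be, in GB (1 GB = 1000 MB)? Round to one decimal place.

Audio total: 64 + 496 + 160 = 720 kbps = 0.720 Mbps.
Total bitrate: 1.07 + 0.720 = 1.790 Mbps.
Stream data: 1.790 Mbps × 4620 s = 8269.8 Mb.
With 1% container overhead: ×1.01.
8,352 Mb ÷ 8 = 1,044 MB → 1.044 GB.

1.0 GB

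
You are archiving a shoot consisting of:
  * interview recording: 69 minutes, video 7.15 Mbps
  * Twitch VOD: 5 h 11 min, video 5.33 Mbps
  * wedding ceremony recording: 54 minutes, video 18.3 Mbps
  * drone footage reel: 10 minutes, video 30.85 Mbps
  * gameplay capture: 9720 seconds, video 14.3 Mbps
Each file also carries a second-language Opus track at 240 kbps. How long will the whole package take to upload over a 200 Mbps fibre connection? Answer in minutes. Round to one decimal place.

Audio: 240 kbps = 0.240 Mbps.
interview recording: 7.390 Mbps × 4140 s = 30594.6 Mb
Twitch VOD: 5.570 Mbps × 18660 s = 103936.2 Mb
wedding ceremony recording: 18.540 Mbps × 3240 s = 60069.6 Mb
drone footage reel: 31.090 Mbps × 600 s = 18654.0 Mb
gameplay capture: 14.540 Mbps × 9720 s = 141328.8 Mb
Total: 354583.2 Mb = 44322.9 MB.
At 200 Mbps: 354583.2 / 200 = 1773 s ≈ 29.5 minutes.

29.5 minutes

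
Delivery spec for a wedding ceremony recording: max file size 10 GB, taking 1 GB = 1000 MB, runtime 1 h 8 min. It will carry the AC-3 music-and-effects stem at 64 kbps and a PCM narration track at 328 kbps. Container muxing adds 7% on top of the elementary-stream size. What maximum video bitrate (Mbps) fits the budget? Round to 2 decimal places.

17.93 Mbps

Budget: 10 GB = 80000.0 Mb.
Stream payload after overhead: 80000.0 / 1.07 = 74766.4 Mb.
1 h 8 min = 68 min = 4080 s
Total bitrate budget: 74766.4 Mb / 4080 s = 18.325 Mbps.
Audio total: 64 + 328 = 392 kbps = 0.392 Mbps.
Video: 18.325 − 0.392 = 17.933 Mbps.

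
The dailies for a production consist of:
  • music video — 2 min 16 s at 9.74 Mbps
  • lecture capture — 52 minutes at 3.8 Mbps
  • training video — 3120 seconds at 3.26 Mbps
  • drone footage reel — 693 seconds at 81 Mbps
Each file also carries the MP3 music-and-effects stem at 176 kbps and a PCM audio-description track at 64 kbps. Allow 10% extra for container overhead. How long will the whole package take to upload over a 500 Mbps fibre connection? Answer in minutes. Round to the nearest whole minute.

Audio total: 176 + 64 = 240 kbps = 0.240 Mbps.
music video: 9.980 Mbps × 136 s × 1.10 = 1493.0 Mb
lecture capture: 4.040 Mbps × 3120 s × 1.10 = 13865.3 Mb
training video: 3.500 Mbps × 3120 s × 1.10 = 12012.0 Mb
drone footage reel: 81.240 Mbps × 693 s × 1.10 = 61929.3 Mb
Total: 89299.5 Mb = 11162.4 MB.
At 500 Mbps: 89299.5 / 500 = 179 s ≈ 2.98 minutes.

3 minutes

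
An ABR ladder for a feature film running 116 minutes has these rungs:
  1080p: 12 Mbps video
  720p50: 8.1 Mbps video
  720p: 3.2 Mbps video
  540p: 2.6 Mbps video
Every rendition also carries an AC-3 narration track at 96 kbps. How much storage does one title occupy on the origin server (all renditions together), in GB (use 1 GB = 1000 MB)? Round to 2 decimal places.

22.87 GB

116 min = 6960 s
Audio: 96 kbps = 0.096 Mbps.
Sum of rendition bitrates: (12+0.096) + (8.1+0.096) + (3.2+0.096) + (2.6+0.096) = 26.284 Mbps.
× 6960 s = 182,937 Mb = 22,867 MB = 22.87 GB.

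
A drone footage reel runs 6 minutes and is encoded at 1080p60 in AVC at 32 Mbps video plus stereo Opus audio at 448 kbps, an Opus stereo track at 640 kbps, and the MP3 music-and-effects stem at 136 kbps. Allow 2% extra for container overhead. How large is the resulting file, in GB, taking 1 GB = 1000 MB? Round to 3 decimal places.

1.525 GB

6 min = 360 s
Audio total: 448 + 640 + 136 = 1224 kbps = 1.224 Mbps.
Total bitrate: 32 + 1.224 = 33.224 Mbps.
Stream data: 33.224 Mbps × 360 s = 11960.6 Mb.
With 2% container overhead: ×1.02.
12,200 Mb ÷ 8 = 1,525 MB → 1.525 GB.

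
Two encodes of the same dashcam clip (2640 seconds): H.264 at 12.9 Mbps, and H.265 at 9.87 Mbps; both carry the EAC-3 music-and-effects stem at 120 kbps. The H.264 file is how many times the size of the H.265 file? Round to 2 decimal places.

Audio: 120 kbps = 0.120 Mbps.
H.264: 13.020 Mbps × 2640 s = 34372.8 Mb = 4.297 GB.
H.265: 9.990 Mbps × 2640 s = 26373.6 Mb = 3.297 GB.
Ratio: 4.297 / 3.297 = 1.303.

1.30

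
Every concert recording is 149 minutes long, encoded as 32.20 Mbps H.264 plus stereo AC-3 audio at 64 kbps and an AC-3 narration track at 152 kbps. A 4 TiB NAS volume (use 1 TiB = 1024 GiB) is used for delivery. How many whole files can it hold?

121

149 min = 8940 s
Audio total: 64 + 152 = 216 kbps = 0.216 Mbps.
Total bitrate: 32.416 Mbps.
Per item: 32.416 Mbps × 8940 s = 289,799 Mb = 36,225 MB.
Capacity: 4 TiB = 35,184,372 Mb; 121.41 items → 121 complete.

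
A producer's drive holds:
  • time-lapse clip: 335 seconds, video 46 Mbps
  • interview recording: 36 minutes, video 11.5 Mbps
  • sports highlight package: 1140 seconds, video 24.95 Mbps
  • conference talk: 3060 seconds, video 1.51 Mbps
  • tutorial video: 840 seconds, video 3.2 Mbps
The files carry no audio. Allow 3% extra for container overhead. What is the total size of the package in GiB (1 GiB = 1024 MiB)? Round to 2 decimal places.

9.11 GiB

time-lapse clip: 46.000 Mbps × 335 s × 1.03 = 15872.3 Mb
interview recording: 11.500 Mbps × 2160 s × 1.03 = 25585.2 Mb
sports highlight package: 24.950 Mbps × 1140 s × 1.03 = 29296.3 Mb
conference talk: 1.510 Mbps × 3060 s × 1.03 = 4759.2 Mb
tutorial video: 3.200 Mbps × 840 s × 1.03 = 2768.6 Mb
Total: 78281.6 Mb = 9785.2 MB.
= 9.113 GiB.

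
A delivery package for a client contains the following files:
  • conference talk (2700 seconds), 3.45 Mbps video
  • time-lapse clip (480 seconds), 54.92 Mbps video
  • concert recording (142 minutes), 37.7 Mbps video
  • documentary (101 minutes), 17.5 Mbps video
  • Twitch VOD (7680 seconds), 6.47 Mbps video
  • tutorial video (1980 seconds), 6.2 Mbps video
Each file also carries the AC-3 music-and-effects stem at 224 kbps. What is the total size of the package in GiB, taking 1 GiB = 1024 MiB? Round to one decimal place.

Audio: 224 kbps = 0.224 Mbps.
conference talk: 3.674 Mbps × 2700 s = 9919.8 Mb
time-lapse clip: 55.144 Mbps × 480 s = 26469.1 Mb
concert recording: 37.924 Mbps × 8520 s = 323112.5 Mb
documentary: 17.724 Mbps × 6060 s = 107407.4 Mb
Twitch VOD: 6.694 Mbps × 7680 s = 51409.9 Mb
tutorial video: 6.424 Mbps × 1980 s = 12719.5 Mb
Total: 531038.3 Mb = 66379.8 MB.
= 61.82 GiB.

61.8 GiB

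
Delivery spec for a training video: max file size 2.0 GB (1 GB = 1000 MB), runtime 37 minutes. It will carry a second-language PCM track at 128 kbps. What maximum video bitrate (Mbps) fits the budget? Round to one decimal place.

7.1 Mbps

Budget: 2.0 GB = 16000.0 Mb.
37 min = 2220 s
Total bitrate budget: 16000.0 Mb / 2220 s = 7.207 Mbps.
Audio: 128 kbps = 0.128 Mbps.
Video: 7.207 − 0.128 = 7.079 Mbps.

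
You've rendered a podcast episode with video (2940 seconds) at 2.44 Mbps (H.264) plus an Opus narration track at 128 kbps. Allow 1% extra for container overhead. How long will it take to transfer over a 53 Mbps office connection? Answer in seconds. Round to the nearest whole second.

144 seconds

Audio: 128 kbps = 0.128 Mbps.
Total bitrate: 2.568 Mbps.
File: 2.568 Mbps × 2940 s = 7549.9 Mb.
With 1% container overhead: ×1.01. → 7625.4 Mb.
At 53 Mbps: 7625.4 / 53 = 143.9 s ≈ 144 seconds.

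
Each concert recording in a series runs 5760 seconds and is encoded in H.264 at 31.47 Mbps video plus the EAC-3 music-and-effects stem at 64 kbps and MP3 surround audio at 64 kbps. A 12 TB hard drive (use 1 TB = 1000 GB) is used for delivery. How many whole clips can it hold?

527

Audio total: 64 + 64 = 128 kbps = 0.128 Mbps.
Total bitrate: 31.598 Mbps.
Per item: 31.598 Mbps × 5760 s = 182,004 Mb = 22,751 MB.
Capacity: 12 TB = 96,000,000 Mb; 527.46 items → 527 complete.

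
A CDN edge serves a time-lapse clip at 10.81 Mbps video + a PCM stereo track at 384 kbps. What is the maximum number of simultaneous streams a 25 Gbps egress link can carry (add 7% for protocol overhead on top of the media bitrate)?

2087

Audio: 384 kbps = 0.384 Mbps.
Per-viewer media rate: 11.194 Mbps.
On the wire with 7% overhead: 11.978 Mbps.
25 Gbps = 25,000 Mbps; 25,000 / 11.978 = 2087.23 → 2087 viewers.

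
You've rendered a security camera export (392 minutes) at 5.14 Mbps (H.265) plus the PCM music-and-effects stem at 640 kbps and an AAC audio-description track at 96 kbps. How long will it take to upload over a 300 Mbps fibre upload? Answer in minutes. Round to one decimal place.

7.7 minutes

392 min = 23520 s
Audio total: 640 + 96 = 736 kbps = 0.736 Mbps.
Total bitrate: 5.876 Mbps.
File: 5.876 Mbps × 23520 s = 138203.5 Mb.
At 300 Mbps: 138203.5 / 300 = 460.7 s ≈ 7.68 minutes.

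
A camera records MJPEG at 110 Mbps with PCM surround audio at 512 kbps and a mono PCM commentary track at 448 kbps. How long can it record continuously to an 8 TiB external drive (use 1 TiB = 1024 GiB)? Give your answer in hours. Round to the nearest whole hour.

176 hours

Audio total: 512 + 448 = 960 kbps = 0.960 Mbps.
Total bitrate: 110 + 0.960 = 110.960 Mbps.
Capacity: 8 TiB = 70,368,744 Mb.
Recording time: 70,368,744 / 110.960 = 634,181 s ≈ 176 hours.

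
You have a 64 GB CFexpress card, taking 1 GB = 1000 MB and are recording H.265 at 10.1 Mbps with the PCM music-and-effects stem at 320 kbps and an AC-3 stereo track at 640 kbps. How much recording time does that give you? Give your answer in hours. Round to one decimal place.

12.9 hours

Audio total: 320 + 640 = 960 kbps = 0.960 Mbps.
Total bitrate: 10.1 + 0.960 = 11.060 Mbps.
Capacity: 64 GB = 512,000 Mb.
Recording time: 512,000 / 11.060 = 46,293 s ≈ 12.9 hours.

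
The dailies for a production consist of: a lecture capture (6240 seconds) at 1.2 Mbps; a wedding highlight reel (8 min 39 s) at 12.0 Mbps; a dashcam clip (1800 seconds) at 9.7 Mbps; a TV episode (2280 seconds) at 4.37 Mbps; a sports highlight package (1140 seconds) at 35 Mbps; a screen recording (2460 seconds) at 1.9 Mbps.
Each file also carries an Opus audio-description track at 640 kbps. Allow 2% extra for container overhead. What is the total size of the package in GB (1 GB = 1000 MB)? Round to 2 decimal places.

Audio: 640 kbps = 0.640 Mbps.
lecture capture: 1.840 Mbps × 6240 s × 1.02 = 11711.2 Mb
wedding highlight reel: 12.640 Mbps × 519 s × 1.02 = 6691.4 Mb
dashcam clip: 10.340 Mbps × 1800 s × 1.02 = 18984.2 Mb
TV episode: 5.010 Mbps × 2280 s × 1.02 = 11651.3 Mb
sports highlight package: 35.640 Mbps × 1140 s × 1.02 = 41442.2 Mb
screen recording: 2.540 Mbps × 2460 s × 1.02 = 6373.4 Mb
Total: 96853.7 Mb = 12106.7 MB.
= 12.11 GB.

12.11 GB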